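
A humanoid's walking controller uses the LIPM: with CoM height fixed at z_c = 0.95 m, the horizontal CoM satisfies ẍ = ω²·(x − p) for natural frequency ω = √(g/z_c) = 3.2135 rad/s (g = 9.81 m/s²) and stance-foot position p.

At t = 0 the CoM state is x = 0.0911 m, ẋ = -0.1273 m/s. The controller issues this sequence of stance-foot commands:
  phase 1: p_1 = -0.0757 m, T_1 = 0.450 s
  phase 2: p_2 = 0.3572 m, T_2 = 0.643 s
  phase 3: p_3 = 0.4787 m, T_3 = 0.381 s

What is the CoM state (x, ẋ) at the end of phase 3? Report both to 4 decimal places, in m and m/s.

phase 1: p=-0.0757, T=0.450, ωT=1.446075, cosh=2.240954, sinh=2.005461; start (x,ẋ)=(0.091100, -0.127300) → end (x,ẋ)=(0.218646, 0.789677)
phase 2: p=0.3572, T=0.643, ωT=2.066280, cosh=4.011029, sinh=3.884373; start (x,ẋ)=(0.218646, 0.789677) → end (x,ẋ)=(0.755994, 1.437934)
phase 3: p=0.4787, T=0.381, ωT=1.224344, cosh=1.847941, sinh=1.553991; start (x,ẋ)=(0.755994, 1.437934) → end (x,ẋ)=(1.686481, 4.041952)

x = 1.6865, ẋ = 4.0420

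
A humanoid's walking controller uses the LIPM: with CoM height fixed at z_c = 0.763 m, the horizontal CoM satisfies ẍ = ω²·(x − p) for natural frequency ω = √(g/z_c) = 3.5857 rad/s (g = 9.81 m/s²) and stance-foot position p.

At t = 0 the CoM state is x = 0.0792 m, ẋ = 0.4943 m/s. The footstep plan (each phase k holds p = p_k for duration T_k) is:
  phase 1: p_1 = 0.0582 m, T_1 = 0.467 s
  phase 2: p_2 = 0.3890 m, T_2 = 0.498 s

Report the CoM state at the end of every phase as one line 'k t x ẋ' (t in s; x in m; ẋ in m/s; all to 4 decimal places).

1 0.4670 0.4711 1.5590
2 0.9650 1.9007 5.6324

phase 1: p=0.0582, T=0.467, ωT=1.674522, cosh=2.761821, sinh=2.574423; start (x,ẋ)=(0.079200, 0.494300) → end (x,ẋ)=(0.471090, 1.559021)
phase 2: p=0.3890, T=0.498, ωT=1.785679, cosh=3.065654, sinh=2.897971; start (x,ẋ)=(0.471090, 1.559021) → end (x,ẋ)=(1.900666, 5.632443)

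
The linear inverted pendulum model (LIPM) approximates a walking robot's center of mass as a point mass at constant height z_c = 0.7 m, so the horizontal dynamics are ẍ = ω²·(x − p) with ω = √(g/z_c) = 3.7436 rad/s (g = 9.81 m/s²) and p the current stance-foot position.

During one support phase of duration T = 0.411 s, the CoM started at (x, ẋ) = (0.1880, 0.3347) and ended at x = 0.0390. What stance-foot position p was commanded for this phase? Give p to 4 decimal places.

p = 0.4300

ωT = 3.7436·0.411 = 1.538620; cosh(ωT) = 2.436416, sinh(ωT) = 2.221739
x(T) = p + (x₀−p)·cosh(ωT) + (ẋ₀/ω)·sinh(ωT) ⇒ p·(1 − cosh) = x(T) − x₀·cosh − (ẋ₀/ω)·sinh
numerator   = 0.0390 − (0.1880)·2.436416 − (0.3347/3.7436)·2.221739 = -0.617683
denominator = 1 − 2.436416 = -1.436416
p = -0.617683 / -1.436416 = 0.4300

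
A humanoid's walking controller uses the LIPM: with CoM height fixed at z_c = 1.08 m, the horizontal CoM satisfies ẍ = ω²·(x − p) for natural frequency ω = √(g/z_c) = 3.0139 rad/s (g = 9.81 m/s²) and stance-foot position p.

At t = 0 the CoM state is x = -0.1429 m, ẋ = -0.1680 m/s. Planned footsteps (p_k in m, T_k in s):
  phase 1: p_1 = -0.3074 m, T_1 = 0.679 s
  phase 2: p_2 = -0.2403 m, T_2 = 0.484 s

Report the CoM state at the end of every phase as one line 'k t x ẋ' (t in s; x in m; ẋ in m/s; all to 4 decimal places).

phase 1: p=-0.3074, T=0.679, ωT=2.046438, cosh=3.934738, sinh=3.805544; start (x,ẋ)=(-0.142900, -0.168000) → end (x,ẋ)=(0.127737, 1.225701)
phase 2: p=-0.2403, T=0.484, ωT=1.458728, cosh=2.266508, sinh=2.033976; start (x,ẋ)=(0.127737, 1.225701) → end (x,ẋ)=(1.421042, 5.034202)

1 0.6790 0.1277 1.2257
2 1.1630 1.4210 5.0342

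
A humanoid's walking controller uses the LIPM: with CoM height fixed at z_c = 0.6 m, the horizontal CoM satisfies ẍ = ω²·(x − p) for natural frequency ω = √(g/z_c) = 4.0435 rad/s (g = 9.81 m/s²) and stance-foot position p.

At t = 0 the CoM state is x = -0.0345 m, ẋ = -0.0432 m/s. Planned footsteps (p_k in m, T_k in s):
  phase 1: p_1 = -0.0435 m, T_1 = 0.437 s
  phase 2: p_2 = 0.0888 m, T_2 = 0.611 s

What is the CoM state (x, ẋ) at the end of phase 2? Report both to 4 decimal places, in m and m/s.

phase 1: p=-0.0435, T=0.437, ωT=1.767009, cosh=3.012083, sinh=2.841240; start (x,ẋ)=(-0.034500, -0.043200) → end (x,ẋ)=(-0.046747, -0.026725)
phase 2: p=0.0888, T=0.611, ωT=2.470578, cosh=5.956912, sinh=5.872376; start (x,ẋ)=(-0.046747, -0.026725) → end (x,ẋ)=(-0.757451, -3.377744)

x = -0.7575, ẋ = -3.3777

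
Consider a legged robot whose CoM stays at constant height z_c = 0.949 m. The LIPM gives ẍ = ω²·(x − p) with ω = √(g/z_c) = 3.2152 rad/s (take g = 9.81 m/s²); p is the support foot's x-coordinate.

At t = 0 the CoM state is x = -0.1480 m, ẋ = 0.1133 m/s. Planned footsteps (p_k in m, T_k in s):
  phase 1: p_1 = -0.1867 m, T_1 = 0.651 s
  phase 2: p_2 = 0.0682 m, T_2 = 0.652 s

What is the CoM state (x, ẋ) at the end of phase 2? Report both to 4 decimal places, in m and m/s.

phase 1: p=-0.1867, T=0.651, ωT=2.093095, cosh=4.116642, sinh=3.993337; start (x,ẋ)=(-0.148000, 0.113300) → end (x,ẋ)=(0.113335, 0.963299)
phase 2: p=0.0682, T=0.652, ωT=2.096310, cosh=4.129502, sinh=4.006593; start (x,ẋ)=(0.113335, 0.963299) → end (x,ẋ)=(1.454991, 4.559372)

x = 1.4550, ẋ = 4.5594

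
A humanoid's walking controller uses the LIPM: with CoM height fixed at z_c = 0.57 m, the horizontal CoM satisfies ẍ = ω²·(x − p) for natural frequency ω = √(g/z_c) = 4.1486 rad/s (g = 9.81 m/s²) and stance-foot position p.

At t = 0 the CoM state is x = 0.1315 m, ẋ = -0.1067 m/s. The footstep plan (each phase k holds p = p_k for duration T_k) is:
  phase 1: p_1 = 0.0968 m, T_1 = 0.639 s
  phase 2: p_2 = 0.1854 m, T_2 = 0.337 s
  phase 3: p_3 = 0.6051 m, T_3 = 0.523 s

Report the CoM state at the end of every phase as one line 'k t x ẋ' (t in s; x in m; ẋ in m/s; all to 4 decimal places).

phase 1: p=0.0968, T=0.639, ωT=2.650955, cosh=7.119076, sinh=7.048492; start (x,ẋ)=(0.131500, -0.106700) → end (x,ẋ)=(0.162548, 0.255070)
phase 2: p=0.1854, T=0.337, ωT=1.398078, cosh=2.147243, sinh=1.900171; start (x,ẋ)=(0.162548, 0.255070) → end (x,ẋ)=(0.253161, 0.367555)
phase 3: p=0.6051, T=0.523, ωT=2.169718, cosh=4.435011, sinh=4.320801; start (x,ẋ)=(0.253161, 0.367555) → end (x,ẋ)=(-0.572944, -4.678501)

1 0.6390 0.1625 0.2551
2 0.9760 0.2532 0.3676
3 1.4990 -0.5729 -4.6785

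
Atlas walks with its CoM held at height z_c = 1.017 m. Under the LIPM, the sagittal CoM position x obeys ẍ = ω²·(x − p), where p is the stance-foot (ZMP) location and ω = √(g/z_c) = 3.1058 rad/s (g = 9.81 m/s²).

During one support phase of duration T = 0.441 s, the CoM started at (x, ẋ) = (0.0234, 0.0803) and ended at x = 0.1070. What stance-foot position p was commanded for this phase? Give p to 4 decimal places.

ωT = 3.1058·0.441 = 1.369658; cosh(ωT) = 2.094099, sinh(ωT) = 1.839905
x(T) = p + (x₀−p)·cosh(ωT) + (ẋ₀/ω)·sinh(ωT) ⇒ p·(1 − cosh) = x(T) − x₀·cosh − (ẋ₀/ω)·sinh
numerator   = 0.1070 − (0.0234)·2.094099 − (0.0803/3.1058)·1.839905 = 0.010428
denominator = 1 − 2.094099 = -1.094099
p = 0.010428 / -1.094099 = -0.0095

p = -0.0095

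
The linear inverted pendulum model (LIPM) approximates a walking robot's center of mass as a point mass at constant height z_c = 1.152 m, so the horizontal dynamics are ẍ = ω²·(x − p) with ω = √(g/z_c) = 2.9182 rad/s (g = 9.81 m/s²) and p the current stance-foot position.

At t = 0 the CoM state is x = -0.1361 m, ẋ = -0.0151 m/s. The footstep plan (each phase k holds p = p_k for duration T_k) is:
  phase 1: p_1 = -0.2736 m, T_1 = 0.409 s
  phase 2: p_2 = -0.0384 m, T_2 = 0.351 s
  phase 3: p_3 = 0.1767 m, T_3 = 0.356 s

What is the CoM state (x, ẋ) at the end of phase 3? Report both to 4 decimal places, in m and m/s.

x = 0.6147, ẋ = 1.5716

phase 1: p=-0.2736, T=0.409, ωT=1.193544, cosh=1.800948, sinh=1.497803; start (x,ẋ)=(-0.136100, -0.015100) → end (x,ẋ)=(-0.033720, 0.573803)
phase 2: p=-0.0384, T=0.351, ωT=1.024288, cosh=1.572082, sinh=1.213030; start (x,ẋ)=(-0.033720, 0.573803) → end (x,ẋ)=(0.207474, 0.918632)
phase 3: p=0.1767, T=0.356, ωT=1.038879, cosh=1.589949, sinh=1.236098; start (x,ẋ)=(0.207474, 0.918632) → end (x,ẋ)=(0.614746, 1.571587)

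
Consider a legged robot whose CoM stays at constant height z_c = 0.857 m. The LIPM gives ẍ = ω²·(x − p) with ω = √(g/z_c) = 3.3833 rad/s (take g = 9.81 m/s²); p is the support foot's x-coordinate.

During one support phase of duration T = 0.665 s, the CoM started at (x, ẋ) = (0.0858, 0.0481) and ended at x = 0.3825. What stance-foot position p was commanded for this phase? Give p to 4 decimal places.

p = 0.0252

ωT = 3.3833·0.665 = 2.249895; cosh(ωT) = 4.796073, sinh(ωT) = 4.690662
x(T) = p + (x₀−p)·cosh(ωT) + (ẋ₀/ω)·sinh(ωT) ⇒ p·(1 − cosh) = x(T) − x₀·cosh − (ẋ₀/ω)·sinh
numerator   = 0.3825 − (0.0858)·4.796073 − (0.0481/3.3833)·4.690662 = -0.095690
denominator = 1 − 4.796073 = -3.796073
p = -0.095690 / -3.796073 = 0.0252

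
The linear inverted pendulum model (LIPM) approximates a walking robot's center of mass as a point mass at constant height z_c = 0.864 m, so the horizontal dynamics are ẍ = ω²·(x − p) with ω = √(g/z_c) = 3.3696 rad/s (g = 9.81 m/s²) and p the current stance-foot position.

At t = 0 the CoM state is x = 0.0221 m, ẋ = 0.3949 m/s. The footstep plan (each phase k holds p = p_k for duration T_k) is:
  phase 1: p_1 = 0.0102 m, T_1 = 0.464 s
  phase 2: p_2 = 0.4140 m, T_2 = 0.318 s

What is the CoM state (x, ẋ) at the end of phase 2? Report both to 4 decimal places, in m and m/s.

x = 0.6516, ẋ = 1.2920

phase 1: p=0.0102, T=0.464, ωT=1.563494, cosh=2.492441, sinh=2.283038; start (x,ẋ)=(0.022100, 0.394900) → end (x,ẋ)=(0.307421, 1.075811)
phase 2: p=0.4140, T=0.318, ωT=1.071533, cosh=1.631167, sinh=1.288684; start (x,ẋ)=(0.307421, 1.075811) → end (x,ẋ)=(0.651589, 1.292022)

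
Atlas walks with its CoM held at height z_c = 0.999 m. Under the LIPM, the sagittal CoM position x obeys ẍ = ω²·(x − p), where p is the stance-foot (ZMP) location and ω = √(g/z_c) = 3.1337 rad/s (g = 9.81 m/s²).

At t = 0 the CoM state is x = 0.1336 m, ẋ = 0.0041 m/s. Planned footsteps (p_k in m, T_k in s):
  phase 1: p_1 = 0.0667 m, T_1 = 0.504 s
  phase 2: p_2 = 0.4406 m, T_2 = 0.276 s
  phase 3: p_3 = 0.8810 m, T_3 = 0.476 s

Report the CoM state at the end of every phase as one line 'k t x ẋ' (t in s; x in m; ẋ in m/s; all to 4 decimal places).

1 0.5040 0.2389 0.4974
2 0.7800 0.3137 0.0779
3 1.2560 -0.3910 -3.5684

phase 1: p=0.0667, T=0.504, ωT=1.579385, cosh=2.529036, sinh=2.322934; start (x,ẋ)=(0.133600, 0.004100) → end (x,ẋ)=(0.238932, 0.497359)
phase 2: p=0.4406, T=0.276, ωT=0.864901, cosh=1.397932, sinh=0.976839; start (x,ẋ)=(0.238932, 0.497359) → end (x,ẋ)=(0.313719, 0.077944)
phase 3: p=0.8810, T=0.476, ωT=1.491641, cosh=2.334693, sinh=2.109690; start (x,ẋ)=(0.313719, 0.077944) → end (x,ẋ)=(-0.390954, -3.568399)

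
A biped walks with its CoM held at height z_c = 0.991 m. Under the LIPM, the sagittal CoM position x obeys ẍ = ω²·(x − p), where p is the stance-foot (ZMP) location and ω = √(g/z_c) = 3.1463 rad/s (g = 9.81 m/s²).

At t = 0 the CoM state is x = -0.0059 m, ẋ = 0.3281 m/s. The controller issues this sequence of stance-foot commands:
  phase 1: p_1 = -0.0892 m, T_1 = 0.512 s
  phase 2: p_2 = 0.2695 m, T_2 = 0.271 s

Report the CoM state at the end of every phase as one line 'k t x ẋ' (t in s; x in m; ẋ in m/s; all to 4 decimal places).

1 0.5120 0.3783 1.4842
2 0.7830 0.8731 2.3859

phase 1: p=-0.0892, T=0.512, ωT=1.610906, cosh=2.603525, sinh=2.403819; start (x,ẋ)=(-0.005900, 0.328100) → end (x,ẋ)=(0.378347, 1.484226)
phase 2: p=0.2695, T=0.271, ωT=0.852647, cosh=1.386067, sinh=0.959782; start (x,ẋ)=(0.378347, 1.484226) → end (x,ẋ)=(0.873133, 2.385927)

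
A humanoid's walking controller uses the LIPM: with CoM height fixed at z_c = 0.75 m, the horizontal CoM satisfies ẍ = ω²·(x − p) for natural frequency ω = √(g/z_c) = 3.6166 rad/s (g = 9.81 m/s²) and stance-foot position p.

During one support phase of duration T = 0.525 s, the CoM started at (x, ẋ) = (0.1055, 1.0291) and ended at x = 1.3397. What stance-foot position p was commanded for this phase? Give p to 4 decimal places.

p = -0.0211

ωT = 3.6166·0.525 = 1.898715; cosh(ωT) = 3.413535, sinh(ωT) = 3.263774
x(T) = p + (x₀−p)·cosh(ωT) + (ẋ₀/ω)·sinh(ωT) ⇒ p·(1 − cosh) = x(T) − x₀·cosh − (ẋ₀/ω)·sinh
numerator   = 1.3397 − (0.1055)·3.413535 − (1.0291/3.6166)·3.263774 = 0.050868
denominator = 1 − 3.413535 = -2.413535
p = 0.050868 / -2.413535 = -0.0211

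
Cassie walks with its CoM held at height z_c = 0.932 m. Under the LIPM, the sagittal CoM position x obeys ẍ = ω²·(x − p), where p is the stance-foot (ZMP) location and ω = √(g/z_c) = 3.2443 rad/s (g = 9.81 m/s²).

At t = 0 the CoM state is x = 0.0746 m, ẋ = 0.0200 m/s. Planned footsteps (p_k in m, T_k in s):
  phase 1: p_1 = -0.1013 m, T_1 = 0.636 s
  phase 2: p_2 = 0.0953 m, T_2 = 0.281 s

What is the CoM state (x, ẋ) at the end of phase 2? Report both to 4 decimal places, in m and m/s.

x = 1.5988, ẋ = 5.1062

phase 1: p=-0.1013, T=0.636, ωT=2.063375, cosh=3.999759, sinh=3.872734; start (x,ẋ)=(0.074600, 0.020000) → end (x,ẋ)=(0.626132, 2.290058)
phase 2: p=0.0953, T=0.281, ωT=0.911648, cosh=1.445141, sinh=1.043280; start (x,ẋ)=(0.626132, 2.290058) → end (x,ẋ)=(1.598848, 5.106169)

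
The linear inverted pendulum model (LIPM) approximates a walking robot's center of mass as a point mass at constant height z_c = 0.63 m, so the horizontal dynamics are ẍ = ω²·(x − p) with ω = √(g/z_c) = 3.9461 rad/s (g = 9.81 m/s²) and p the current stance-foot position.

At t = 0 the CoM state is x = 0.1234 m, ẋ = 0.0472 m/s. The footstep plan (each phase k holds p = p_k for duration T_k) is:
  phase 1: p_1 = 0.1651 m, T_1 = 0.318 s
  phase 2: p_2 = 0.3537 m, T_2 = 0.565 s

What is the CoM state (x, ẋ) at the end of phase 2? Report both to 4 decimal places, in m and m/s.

x = -1.0186, ẋ = -5.3288

phase 1: p=0.1651, T=0.318, ωT=1.254860, cosh=1.896231, sinh=1.611115; start (x,ẋ)=(0.123400, 0.047200) → end (x,ẋ)=(0.105298, -0.175611)
phase 2: p=0.3537, T=0.565, ωT=2.229546, cosh=4.701613, sinh=4.594036; start (x,ẋ)=(0.105298, -0.175611) → end (x,ẋ)=(-1.018636, -5.328816)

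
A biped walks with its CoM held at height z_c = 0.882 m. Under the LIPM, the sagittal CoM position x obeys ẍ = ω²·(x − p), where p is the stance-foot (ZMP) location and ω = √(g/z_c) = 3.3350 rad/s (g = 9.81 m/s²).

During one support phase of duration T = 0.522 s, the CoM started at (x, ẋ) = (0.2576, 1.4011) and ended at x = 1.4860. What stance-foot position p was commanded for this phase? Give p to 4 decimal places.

ωT = 3.3350·0.522 = 1.740870; cosh(ωT) = 2.938835, sinh(ωT) = 2.763467
x(T) = p + (x₀−p)·cosh(ωT) + (ẋ₀/ω)·sinh(ωT) ⇒ p·(1 − cosh) = x(T) − x₀·cosh − (ẋ₀/ω)·sinh
numerator   = 1.4860 − (0.2576)·2.938835 − (1.4011/3.3350)·2.763467 = -0.432032
denominator = 1 − 2.938835 = -1.938835
p = -0.432032 / -1.938835 = 0.2228

p = 0.2228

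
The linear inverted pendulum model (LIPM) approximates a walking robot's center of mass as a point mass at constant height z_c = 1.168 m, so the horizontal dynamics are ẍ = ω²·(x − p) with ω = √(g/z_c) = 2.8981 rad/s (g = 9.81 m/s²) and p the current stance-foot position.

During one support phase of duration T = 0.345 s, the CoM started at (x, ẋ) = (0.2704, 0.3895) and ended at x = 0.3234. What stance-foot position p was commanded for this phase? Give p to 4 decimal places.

ωT = 2.8981·0.345 = 0.999844; cosh(ωT) = 1.542898, sinh(ωT) = 1.174961
x(T) = p + (x₀−p)·cosh(ωT) + (ẋ₀/ω)·sinh(ωT) ⇒ p·(1 − cosh) = x(T) − x₀·cosh − (ẋ₀/ω)·sinh
numerator   = 0.3234 − (0.2704)·1.542898 − (0.3895/2.8981)·1.174961 = -0.251713
denominator = 1 − 1.542898 = -0.542898
p = -0.251713 / -0.542898 = 0.4636

p = 0.4636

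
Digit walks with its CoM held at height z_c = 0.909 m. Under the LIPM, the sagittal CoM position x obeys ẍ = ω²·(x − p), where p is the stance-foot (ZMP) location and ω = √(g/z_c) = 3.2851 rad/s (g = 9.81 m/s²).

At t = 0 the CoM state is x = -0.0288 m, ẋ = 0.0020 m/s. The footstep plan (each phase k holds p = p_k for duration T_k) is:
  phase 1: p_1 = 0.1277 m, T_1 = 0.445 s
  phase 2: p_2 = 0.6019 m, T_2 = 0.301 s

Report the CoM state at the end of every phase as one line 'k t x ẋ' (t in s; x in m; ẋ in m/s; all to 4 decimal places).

1 0.4450 -0.2268 -1.0448
2 0.7460 -1.0343 -4.7510

phase 1: p=0.1277, T=0.445, ωT=1.461869, cosh=2.272910, sinh=2.041107; start (x,ẋ)=(-0.028800, 0.002000) → end (x,ẋ)=(-0.226768, -1.044824)
phase 2: p=0.6019, T=0.301, ωT=0.988815, cosh=1.530032, sinh=1.158015; start (x,ẋ)=(-0.226768, -1.044824) → end (x,ẋ)=(-1.034295, -4.751029)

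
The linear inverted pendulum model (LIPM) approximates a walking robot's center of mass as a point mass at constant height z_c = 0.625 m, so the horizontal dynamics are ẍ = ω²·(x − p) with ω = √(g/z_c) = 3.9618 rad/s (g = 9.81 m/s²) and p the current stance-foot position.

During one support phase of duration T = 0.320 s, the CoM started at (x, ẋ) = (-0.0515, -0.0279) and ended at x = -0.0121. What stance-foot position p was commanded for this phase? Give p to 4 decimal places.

p = -0.1070

ωT = 3.9618·0.320 = 1.267776; cosh(ωT) = 1.917199, sinh(ωT) = 1.635743
x(T) = p + (x₀−p)·cosh(ωT) + (ẋ₀/ω)·sinh(ωT) ⇒ p·(1 − cosh) = x(T) − x₀·cosh − (ẋ₀/ω)·sinh
numerator   = -0.0121 − (-0.0515)·1.917199 − (-0.0279/3.9618)·1.635743 = 0.098155
denominator = 1 − 1.917199 = -0.917199
p = 0.098155 / -0.917199 = -0.1070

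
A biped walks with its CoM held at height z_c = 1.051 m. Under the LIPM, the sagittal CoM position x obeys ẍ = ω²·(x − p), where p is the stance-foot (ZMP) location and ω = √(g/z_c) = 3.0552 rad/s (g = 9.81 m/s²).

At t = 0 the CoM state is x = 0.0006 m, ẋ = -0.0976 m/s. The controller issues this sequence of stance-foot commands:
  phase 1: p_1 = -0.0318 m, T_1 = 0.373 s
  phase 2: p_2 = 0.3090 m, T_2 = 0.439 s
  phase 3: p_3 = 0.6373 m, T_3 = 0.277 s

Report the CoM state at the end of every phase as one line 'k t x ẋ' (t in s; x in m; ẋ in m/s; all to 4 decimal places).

1 0.3730 -0.0208 -0.0293
2 0.8120 -0.3817 -1.8544
3 1.0890 -1.3462 -5.5199

phase 1: p=-0.0318, T=0.373, ωT=1.139590, cosh=1.722718, sinh=1.402768; start (x,ẋ)=(0.000600, -0.097600) → end (x,ẋ)=(-0.020796, -0.029279)
phase 2: p=0.3090, T=0.439, ωT=1.341233, cosh=2.042639, sinh=1.781116; start (x,ẋ)=(-0.020796, -0.029279) → end (x,ẋ)=(-0.381724, -1.854447)
phase 3: p=0.6373, T=0.277, ωT=0.846290, cosh=1.379994, sinh=0.950990; start (x,ẋ)=(-0.381724, -1.854447) → end (x,ẋ)=(-1.346179, -5.519863)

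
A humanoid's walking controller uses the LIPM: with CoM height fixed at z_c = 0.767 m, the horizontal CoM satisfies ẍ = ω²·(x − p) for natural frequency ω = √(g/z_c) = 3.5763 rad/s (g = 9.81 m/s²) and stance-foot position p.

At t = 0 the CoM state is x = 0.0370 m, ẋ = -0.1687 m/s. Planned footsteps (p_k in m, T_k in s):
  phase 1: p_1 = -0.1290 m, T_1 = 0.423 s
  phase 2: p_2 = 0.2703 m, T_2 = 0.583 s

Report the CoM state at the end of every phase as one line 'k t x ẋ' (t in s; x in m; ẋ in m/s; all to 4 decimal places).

phase 1: p=-0.1290, T=0.423, ωT=1.512775, cosh=2.379804, sinh=2.159506; start (x,ẋ)=(0.037000, -0.168700) → end (x,ẋ)=(0.164180, 0.880552)
phase 2: p=0.2703, T=0.583, ωT=2.084983, cosh=4.084382, sinh=3.960072; start (x,ẋ)=(0.164180, 0.880552) → end (x,ẋ)=(0.811909, 2.093594)

1 0.4230 0.1642 0.8806
2 1.0060 0.8119 2.0936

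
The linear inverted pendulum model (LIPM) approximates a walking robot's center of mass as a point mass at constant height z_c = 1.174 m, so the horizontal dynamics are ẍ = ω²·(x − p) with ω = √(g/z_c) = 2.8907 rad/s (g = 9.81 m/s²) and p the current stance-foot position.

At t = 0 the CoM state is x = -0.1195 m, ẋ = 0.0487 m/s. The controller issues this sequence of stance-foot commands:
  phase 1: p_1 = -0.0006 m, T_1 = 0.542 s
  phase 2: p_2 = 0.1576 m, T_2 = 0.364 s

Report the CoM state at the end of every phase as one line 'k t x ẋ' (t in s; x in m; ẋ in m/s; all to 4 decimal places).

1 0.5420 -0.2592 -0.6657
2 0.9060 -0.8017 -2.5847

phase 1: p=-0.0006, T=0.542, ωT=1.566759, cosh=2.499909, sinh=2.291188; start (x,ẋ)=(-0.119500, 0.048700) → end (x,ẋ)=(-0.259239, -0.665746)
phase 2: p=0.1576, T=0.364, ωT=1.052215, cosh=1.606575, sinh=1.257412; start (x,ẋ)=(-0.259239, -0.665746) → end (x,ẋ)=(-0.801673, -2.584698)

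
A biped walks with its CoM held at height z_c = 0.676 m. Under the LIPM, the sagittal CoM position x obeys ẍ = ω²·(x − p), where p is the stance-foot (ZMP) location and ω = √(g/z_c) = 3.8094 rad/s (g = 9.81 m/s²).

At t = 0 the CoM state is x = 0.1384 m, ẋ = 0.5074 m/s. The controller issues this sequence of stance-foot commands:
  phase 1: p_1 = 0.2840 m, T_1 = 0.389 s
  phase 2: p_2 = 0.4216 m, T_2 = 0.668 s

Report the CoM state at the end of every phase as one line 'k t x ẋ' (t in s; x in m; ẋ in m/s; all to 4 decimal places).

phase 1: p=0.2840, T=0.389, ωT=1.481857, cosh=2.314162, sinh=2.086947; start (x,ẋ)=(0.138400, 0.507400) → end (x,ẋ)=(0.225033, 0.016684)
phase 2: p=0.4216, T=0.668, ωT=2.544679, cosh=6.408819, sinh=6.330321; start (x,ẋ)=(0.225033, 0.016684) → end (x,ẋ)=(-0.810440, -4.633244)

1 0.3890 0.2250 0.0167
2 1.0570 -0.8104 -4.6332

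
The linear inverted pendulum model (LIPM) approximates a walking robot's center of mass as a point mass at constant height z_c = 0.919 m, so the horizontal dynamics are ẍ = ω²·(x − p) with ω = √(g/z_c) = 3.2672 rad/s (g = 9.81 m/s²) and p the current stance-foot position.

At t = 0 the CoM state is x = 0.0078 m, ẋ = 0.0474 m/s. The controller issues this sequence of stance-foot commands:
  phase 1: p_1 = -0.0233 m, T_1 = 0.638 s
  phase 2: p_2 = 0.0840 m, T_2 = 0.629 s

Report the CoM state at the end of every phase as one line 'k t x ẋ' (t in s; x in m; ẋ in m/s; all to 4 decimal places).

phase 1: p=-0.0233, T=0.638, ωT=2.084474, cosh=4.082365, sinh=3.957993; start (x,ẋ)=(0.007800, 0.047400) → end (x,ẋ)=(0.161083, 0.595675)
phase 2: p=0.0840, T=0.629, ωT=2.055069, cosh=3.967730, sinh=3.839645; start (x,ẋ)=(0.161083, 0.595675) → end (x,ẋ)=(1.089890, 3.330483)

1 0.6380 0.1611 0.5957
2 1.2670 1.0899 3.3305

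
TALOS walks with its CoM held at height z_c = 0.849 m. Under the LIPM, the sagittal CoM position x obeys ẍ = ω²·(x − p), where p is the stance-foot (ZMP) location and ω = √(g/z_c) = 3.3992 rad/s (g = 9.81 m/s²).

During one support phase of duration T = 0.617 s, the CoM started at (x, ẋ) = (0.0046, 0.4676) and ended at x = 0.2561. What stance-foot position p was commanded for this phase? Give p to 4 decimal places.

p = 0.1004

ωT = 3.3992·0.617 = 2.097306; cosh(ωT) = 4.133495, sinh(ωT) = 4.010708
x(T) = p + (x₀−p)·cosh(ωT) + (ẋ₀/ω)·sinh(ωT) ⇒ p·(1 − cosh) = x(T) − x₀·cosh − (ẋ₀/ω)·sinh
numerator   = 0.2561 − (0.0046)·4.133495 − (0.4676/3.3992)·4.010708 = -0.314634
denominator = 1 − 4.133495 = -3.133495
p = -0.314634 / -3.133495 = 0.1004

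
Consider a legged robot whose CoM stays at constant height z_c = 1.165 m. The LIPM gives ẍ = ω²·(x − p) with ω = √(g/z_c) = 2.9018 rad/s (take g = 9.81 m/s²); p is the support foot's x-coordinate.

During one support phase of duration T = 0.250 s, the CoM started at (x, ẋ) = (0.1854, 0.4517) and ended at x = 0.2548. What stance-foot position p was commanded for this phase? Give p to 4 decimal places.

ωT = 2.9018·0.250 = 0.725450; cosh(ωT) = 1.274884, sinh(ωT) = 0.790777
x(T) = p + (x₀−p)·cosh(ωT) + (ẋ₀/ω)·sinh(ωT) ⇒ p·(1 − cosh) = x(T) − x₀·cosh − (ẋ₀/ω)·sinh
numerator   = 0.2548 − (0.1854)·1.274884 − (0.4517/2.9018)·0.790777 = -0.104657
denominator = 1 − 1.274884 = -0.274884
p = -0.104657 / -0.274884 = 0.3807

p = 0.3807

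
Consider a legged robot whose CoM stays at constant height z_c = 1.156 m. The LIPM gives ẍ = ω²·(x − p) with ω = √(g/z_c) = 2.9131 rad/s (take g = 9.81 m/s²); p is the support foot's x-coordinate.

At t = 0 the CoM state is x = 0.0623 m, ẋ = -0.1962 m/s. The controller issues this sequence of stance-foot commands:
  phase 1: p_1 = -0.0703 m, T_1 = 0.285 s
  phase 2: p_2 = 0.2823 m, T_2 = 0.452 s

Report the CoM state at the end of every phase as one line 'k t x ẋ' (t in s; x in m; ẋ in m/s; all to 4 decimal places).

phase 1: p=-0.0703, T=0.285, ωT=0.830233, cosh=1.364901, sinh=0.928953; start (x,ẋ)=(0.062300, -0.196200) → end (x,ẋ)=(0.048120, 0.091040)
phase 2: p=0.2823, T=0.452, ωT=1.316721, cosh=1.999590, sinh=1.731577; start (x,ẋ)=(0.048120, 0.091040) → end (x,ẋ)=(-0.131849, -0.999222)

1 0.2850 0.0481 0.0910
2 0.7370 -0.1318 -0.9992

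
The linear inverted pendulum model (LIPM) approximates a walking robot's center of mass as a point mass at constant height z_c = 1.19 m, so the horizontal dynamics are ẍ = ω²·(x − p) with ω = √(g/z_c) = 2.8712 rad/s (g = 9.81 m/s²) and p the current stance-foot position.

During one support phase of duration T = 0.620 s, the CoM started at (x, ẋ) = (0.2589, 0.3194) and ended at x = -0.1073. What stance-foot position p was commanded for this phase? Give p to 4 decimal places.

ωT = 2.8712·0.620 = 1.780144; cosh(ωT) = 3.049662, sinh(ωT) = 2.881048
x(T) = p + (x₀−p)·cosh(ωT) + (ẋ₀/ω)·sinh(ωT) ⇒ p·(1 − cosh) = x(T) − x₀·cosh − (ẋ₀/ω)·sinh
numerator   = -0.1073 − (0.2589)·3.049662 − (0.3194/2.8712)·2.881048 = -1.217353
denominator = 1 − 3.049662 = -2.049662
p = -1.217353 / -2.049662 = 0.5939

p = 0.5939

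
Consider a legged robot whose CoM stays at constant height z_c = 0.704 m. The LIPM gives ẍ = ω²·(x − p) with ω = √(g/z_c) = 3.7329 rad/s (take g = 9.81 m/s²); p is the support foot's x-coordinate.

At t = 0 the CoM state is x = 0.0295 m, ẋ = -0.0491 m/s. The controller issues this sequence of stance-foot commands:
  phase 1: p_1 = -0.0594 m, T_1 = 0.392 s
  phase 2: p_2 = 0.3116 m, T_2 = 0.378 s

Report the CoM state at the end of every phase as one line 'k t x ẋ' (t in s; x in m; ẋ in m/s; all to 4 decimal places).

phase 1: p=-0.0594, T=0.392, ωT=1.463297, cosh=2.275825, sinh=2.044353; start (x,ẋ)=(0.029500, -0.049100) → end (x,ẋ)=(0.116031, 0.566686)
phase 2: p=0.3116, T=0.378, ωT=1.411036, cosh=2.172046, sinh=1.928156; start (x,ẋ)=(0.116031, 0.566686) → end (x,ẋ)=(0.179525, -0.176764)

1 0.3920 0.1160 0.5667
2 0.7700 0.1795 -0.1768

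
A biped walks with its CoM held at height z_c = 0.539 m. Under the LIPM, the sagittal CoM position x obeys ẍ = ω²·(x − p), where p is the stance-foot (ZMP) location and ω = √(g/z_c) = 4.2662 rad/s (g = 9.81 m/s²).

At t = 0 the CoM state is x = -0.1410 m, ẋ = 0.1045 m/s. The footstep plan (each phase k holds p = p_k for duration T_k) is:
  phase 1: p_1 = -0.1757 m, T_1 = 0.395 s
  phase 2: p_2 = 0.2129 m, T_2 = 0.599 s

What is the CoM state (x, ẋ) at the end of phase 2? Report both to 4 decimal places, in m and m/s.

phase 1: p=-0.1757, T=0.395, ωT=1.685149, cosh=2.789336, sinh=2.603919; start (x,ẋ)=(-0.141000, 0.104500) → end (x,ẋ)=(-0.015127, 0.676962)
phase 2: p=0.2129, T=0.599, ωT=2.555454, cosh=6.477399, sinh=6.399742; start (x,ẋ)=(-0.015127, 0.676962) → end (x,ẋ)=(-0.248611, -1.840782)

x = -0.2486, ẋ = -1.8408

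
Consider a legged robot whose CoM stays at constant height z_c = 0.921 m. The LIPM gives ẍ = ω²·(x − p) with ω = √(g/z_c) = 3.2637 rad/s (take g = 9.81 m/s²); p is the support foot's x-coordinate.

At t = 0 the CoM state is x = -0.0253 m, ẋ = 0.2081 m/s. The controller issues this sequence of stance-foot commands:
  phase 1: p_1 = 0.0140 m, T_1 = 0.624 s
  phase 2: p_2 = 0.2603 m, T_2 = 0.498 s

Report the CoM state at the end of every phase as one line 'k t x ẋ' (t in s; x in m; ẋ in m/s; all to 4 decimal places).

1 0.6240 0.1010 0.3279
2 1.1220 0.0853 -0.4042

phase 1: p=0.0140, T=0.624, ωT=2.036549, cosh=3.897296, sinh=3.766817; start (x,ẋ)=(-0.025300, 0.208100) → end (x,ẋ)=(0.101016, 0.327882)
phase 2: p=0.2603, T=0.498, ωT=1.625323, cosh=2.638453, sinh=2.441605; start (x,ẋ)=(0.101016, 0.327882) → end (x,ẋ)=(0.085329, -0.404178)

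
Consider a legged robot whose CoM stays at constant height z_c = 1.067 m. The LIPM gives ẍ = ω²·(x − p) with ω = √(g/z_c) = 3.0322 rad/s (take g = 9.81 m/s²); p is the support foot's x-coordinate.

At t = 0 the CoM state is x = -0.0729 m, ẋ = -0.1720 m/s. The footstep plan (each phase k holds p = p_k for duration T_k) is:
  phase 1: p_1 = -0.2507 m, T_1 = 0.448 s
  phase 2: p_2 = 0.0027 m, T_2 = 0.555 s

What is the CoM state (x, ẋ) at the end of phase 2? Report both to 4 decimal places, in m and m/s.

phase 1: p=-0.2507, T=0.448, ωT=1.358426, cosh=2.073565, sinh=1.816499; start (x,ẋ)=(-0.072900, -0.172000) → end (x,ẋ)=(0.014940, 0.622667)
phase 2: p=0.0027, T=0.555, ωT=1.682871, cosh=2.783411, sinh=2.597571; start (x,ẋ)=(0.014940, 0.622667) → end (x,ẋ)=(0.570184, 1.829544)

x = 0.5702, ẋ = 1.8295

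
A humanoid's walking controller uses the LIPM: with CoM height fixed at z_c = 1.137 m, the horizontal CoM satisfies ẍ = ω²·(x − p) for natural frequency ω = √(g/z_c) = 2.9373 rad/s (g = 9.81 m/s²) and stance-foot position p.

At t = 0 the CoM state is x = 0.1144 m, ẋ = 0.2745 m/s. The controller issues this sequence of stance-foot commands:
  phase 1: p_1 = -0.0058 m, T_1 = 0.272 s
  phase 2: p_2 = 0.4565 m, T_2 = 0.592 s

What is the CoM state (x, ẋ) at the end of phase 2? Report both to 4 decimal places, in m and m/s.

x = 0.4531, ẋ = 0.2223

phase 1: p=-0.0058, T=0.272, ωT=0.798946, cosh=1.336499, sinh=0.886696; start (x,ẋ)=(0.114400, 0.274500) → end (x,ẋ)=(0.237712, 0.679929)
phase 2: p=0.4565, T=0.592, ωT=1.738882, cosh=2.933346, sinh=2.757629; start (x,ẋ)=(0.237712, 0.679929) → end (x,ẋ)=(0.453057, 0.222286)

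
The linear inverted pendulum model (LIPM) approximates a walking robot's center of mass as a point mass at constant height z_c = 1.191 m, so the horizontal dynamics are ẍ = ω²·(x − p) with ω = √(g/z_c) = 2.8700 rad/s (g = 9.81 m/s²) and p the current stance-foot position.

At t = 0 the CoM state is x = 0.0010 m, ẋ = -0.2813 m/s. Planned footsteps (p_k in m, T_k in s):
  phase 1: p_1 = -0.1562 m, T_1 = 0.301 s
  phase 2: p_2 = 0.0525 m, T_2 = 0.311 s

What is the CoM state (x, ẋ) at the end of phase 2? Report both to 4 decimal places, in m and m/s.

x = -0.0516, ẋ = -0.1798

phase 1: p=-0.1562, T=0.301, ωT=0.863870, cosh=1.396926, sinh=0.975398; start (x,ẋ)=(0.001000, -0.281300) → end (x,ẋ)=(-0.032206, 0.047109)
phase 2: p=0.0525, T=0.311, ωT=0.892570, cosh=1.425499, sinh=1.015897; start (x,ẋ)=(-0.032206, 0.047109) → end (x,ẋ)=(-0.051573, -0.179816)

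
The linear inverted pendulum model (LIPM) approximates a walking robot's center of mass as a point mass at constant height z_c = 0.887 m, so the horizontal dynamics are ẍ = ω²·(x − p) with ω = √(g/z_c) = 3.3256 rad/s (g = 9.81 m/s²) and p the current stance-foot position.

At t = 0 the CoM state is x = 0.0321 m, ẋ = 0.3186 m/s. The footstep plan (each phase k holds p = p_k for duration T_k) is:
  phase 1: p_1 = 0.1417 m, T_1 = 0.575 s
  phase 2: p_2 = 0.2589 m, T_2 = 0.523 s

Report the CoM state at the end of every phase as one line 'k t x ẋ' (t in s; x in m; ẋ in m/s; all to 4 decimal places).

1 0.5750 0.0798 -0.1048
2 1.0980 -0.3535 -1.9505

phase 1: p=0.1417, T=0.575, ωT=1.912220, cosh=3.457925, sinh=3.310173; start (x,ẋ)=(0.032100, 0.318600) → end (x,ẋ)=(0.079833, -0.104816)
phase 2: p=0.2589, T=0.523, ωT=1.739289, cosh=2.934469, sinh=2.758824; start (x,ẋ)=(0.079833, -0.104816) → end (x,ẋ)=(-0.353518, -1.950469)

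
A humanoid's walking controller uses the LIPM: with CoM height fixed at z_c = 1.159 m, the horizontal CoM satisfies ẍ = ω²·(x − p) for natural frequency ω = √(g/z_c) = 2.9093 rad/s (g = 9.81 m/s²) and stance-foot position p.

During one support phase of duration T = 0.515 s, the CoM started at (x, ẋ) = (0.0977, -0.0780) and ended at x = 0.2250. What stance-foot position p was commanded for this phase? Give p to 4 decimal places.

p = -0.0389

ωT = 2.9093·0.515 = 1.498290; cosh(ωT) = 2.348771, sinh(ωT) = 2.125259
x(T) = p + (x₀−p)·cosh(ωT) + (ẋ₀/ω)·sinh(ωT) ⇒ p·(1 − cosh) = x(T) − x₀·cosh − (ẋ₀/ω)·sinh
numerator   = 0.2250 − (0.0977)·2.348771 − (-0.0780/2.9093)·2.125259 = 0.052504
denominator = 1 − 2.348771 = -1.348771
p = 0.052504 / -1.348771 = -0.0389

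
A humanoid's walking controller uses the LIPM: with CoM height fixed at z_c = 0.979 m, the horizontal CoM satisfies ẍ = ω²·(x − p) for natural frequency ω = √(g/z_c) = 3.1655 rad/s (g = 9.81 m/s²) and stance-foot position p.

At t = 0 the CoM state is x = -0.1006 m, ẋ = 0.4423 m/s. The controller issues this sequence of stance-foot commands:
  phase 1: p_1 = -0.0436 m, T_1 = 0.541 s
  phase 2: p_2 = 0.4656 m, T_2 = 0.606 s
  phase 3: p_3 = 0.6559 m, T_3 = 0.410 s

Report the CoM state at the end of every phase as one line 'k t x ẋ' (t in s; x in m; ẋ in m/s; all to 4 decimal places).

phase 1: p=-0.0436, T=0.541, ωT=1.712536, cosh=2.861703, sinh=2.681295; start (x,ẋ)=(-0.100600, 0.442300) → end (x,ẋ)=(0.167927, 0.781936)
phase 2: p=0.4656, T=0.606, ωT=1.918293, cosh=3.478091, sinh=3.331234; start (x,ẋ)=(0.167927, 0.781936) → end (x,ẋ)=(0.253142, -0.419321)
phase 3: p=0.6559, T=0.410, ωT=1.297855, cosh=1.967276, sinh=1.694159; start (x,ẋ)=(0.253142, -0.419321) → end (x,ẋ)=(-0.360854, -2.984853)

1 0.5410 0.1679 0.7819
2 1.1470 0.2531 -0.4193
3 1.5570 -0.3609 -2.9849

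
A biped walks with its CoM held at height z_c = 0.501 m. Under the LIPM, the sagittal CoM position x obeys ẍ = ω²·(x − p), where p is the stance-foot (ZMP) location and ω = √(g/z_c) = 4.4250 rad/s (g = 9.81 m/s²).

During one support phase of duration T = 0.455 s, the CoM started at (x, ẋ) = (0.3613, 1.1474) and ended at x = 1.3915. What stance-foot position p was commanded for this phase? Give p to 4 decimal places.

ωT = 4.4250·0.455 = 2.013375; cosh(ωT) = 3.811043, sinh(ωT) = 3.677506
x(T) = p + (x₀−p)·cosh(ωT) + (ẋ₀/ω)·sinh(ωT) ⇒ p·(1 − cosh) = x(T) − x₀·cosh − (ẋ₀/ω)·sinh
numerator   = 1.3915 − (0.3613)·3.811043 − (1.1474/4.4250)·3.677506 = -0.939005
denominator = 1 − 3.811043 = -2.811043
p = -0.939005 / -2.811043 = 0.3340

p = 0.3340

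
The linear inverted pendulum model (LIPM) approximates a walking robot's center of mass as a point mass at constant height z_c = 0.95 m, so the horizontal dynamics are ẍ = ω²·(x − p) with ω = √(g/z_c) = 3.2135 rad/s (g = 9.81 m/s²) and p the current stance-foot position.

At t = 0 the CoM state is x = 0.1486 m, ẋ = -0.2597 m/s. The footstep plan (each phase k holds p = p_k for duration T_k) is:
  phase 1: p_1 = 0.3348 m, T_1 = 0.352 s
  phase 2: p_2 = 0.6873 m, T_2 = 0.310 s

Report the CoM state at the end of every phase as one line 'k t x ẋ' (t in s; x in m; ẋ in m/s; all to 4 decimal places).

1 0.3520 -0.0960 -1.2750
2 0.6620 -0.9818 -4.9050

phase 1: p=0.3348, T=0.352, ωT=1.131152, cosh=1.710943, sinh=1.388282; start (x,ẋ)=(0.148600, -0.259700) → end (x,ẋ)=(-0.095972, -1.275015)
phase 2: p=0.6873, T=0.310, ωT=0.996185, cosh=1.538608, sinh=1.169323; start (x,ẋ)=(-0.095972, -1.275015) → end (x,ẋ)=(-0.981799, -4.904987)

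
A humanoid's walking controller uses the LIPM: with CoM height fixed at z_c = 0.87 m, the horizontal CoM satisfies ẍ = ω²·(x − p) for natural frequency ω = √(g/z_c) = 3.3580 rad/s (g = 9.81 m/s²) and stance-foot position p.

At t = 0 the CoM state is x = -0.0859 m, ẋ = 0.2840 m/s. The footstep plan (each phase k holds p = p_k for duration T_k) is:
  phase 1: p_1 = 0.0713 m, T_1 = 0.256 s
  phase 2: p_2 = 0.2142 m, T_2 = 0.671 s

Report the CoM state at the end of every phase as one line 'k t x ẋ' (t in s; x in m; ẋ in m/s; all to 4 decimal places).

phase 1: p=0.0713, T=0.256, ωT=0.859648, cosh=1.392820, sinh=0.969509; start (x,ẋ)=(-0.085900, 0.284000) → end (x,ẋ)=(-0.065656, -0.116221)
phase 2: p=0.2142, T=0.671, ωT=2.253218, cosh=4.811689, sinh=4.706628; start (x,ẋ)=(-0.065656, -0.116221) → end (x,ẋ)=(-1.295277, -4.982303)

1 0.2560 -0.0657 -0.1162
2 0.9270 -1.2953 -4.9823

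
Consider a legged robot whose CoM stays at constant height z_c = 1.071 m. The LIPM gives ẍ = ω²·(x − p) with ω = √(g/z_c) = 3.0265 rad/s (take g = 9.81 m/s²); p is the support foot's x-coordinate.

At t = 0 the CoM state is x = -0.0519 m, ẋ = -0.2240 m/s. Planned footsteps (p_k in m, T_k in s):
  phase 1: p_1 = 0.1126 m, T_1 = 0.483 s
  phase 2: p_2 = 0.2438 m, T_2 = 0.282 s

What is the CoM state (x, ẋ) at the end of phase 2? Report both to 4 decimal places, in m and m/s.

phase 1: p=0.1126, T=0.483, ωT=1.461799, cosh=2.272767, sinh=2.040948; start (x,ẋ)=(-0.051900, -0.224000) → end (x,ẋ)=(-0.412327, -1.525205)
phase 2: p=0.2438, T=0.282, ωT=0.853473, cosh=1.386860, sinh=0.960927; start (x,ẋ)=(-0.412327, -1.525205) → end (x,ẋ)=(-1.150415, -4.023422)

x = -1.1504, ẋ = -4.0234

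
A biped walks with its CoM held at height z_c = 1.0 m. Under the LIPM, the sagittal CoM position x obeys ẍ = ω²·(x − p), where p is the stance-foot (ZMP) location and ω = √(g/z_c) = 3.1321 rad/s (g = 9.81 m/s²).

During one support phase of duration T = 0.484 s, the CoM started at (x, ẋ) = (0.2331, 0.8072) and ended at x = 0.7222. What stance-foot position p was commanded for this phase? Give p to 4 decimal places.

ωT = 3.1321·0.484 = 1.515936; cosh(ωT) = 2.386643, sinh(ωT) = 2.167040
x(T) = p + (x₀−p)·cosh(ωT) + (ẋ₀/ω)·sinh(ωT) ⇒ p·(1 − cosh) = x(T) − x₀·cosh − (ẋ₀/ω)·sinh
numerator   = 0.7222 − (0.2331)·2.386643 − (0.8072/3.1321)·2.167040 = -0.392613
denominator = 1 − 2.386643 = -1.386643
p = -0.392613 / -1.386643 = 0.2831

p = 0.2831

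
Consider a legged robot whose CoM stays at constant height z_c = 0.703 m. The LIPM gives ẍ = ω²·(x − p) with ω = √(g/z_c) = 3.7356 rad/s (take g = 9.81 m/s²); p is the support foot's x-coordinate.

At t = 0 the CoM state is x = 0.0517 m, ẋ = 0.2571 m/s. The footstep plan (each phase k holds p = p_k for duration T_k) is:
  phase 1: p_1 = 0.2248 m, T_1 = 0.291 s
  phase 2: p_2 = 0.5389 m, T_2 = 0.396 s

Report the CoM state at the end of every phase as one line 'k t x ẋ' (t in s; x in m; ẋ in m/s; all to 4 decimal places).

1 0.2910 0.0294 -0.4252
2 0.6870 -0.8743 -4.9426

phase 1: p=0.2248, T=0.291, ωT=1.087060, cosh=1.651374, sinh=1.314167; start (x,ẋ)=(0.051700, 0.257100) → end (x,ẋ)=(0.029394, -0.425215)
phase 2: p=0.5389, T=0.396, ωT=1.479298, cosh=2.308829, sinh=2.081032; start (x,ẋ)=(0.029394, -0.425215) → end (x,ẋ)=(-0.874342, -4.942600)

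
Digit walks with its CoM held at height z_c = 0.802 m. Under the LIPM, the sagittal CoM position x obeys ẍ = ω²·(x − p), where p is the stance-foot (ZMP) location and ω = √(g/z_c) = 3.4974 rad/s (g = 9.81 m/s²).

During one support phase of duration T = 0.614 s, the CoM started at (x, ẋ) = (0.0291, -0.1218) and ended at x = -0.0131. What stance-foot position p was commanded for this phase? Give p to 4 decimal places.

ωT = 3.4974·0.614 = 2.147404; cosh(ωT) = 4.339692, sinh(ωT) = 4.222905
x(T) = p + (x₀−p)·cosh(ωT) + (ẋ₀/ω)·sinh(ωT) ⇒ p·(1 − cosh) = x(T) − x₀·cosh − (ẋ₀/ω)·sinh
numerator   = -0.0131 − (0.0291)·4.339692 − (-0.1218/3.4974)·4.222905 = 0.007681
denominator = 1 − 4.339692 = -3.339692
p = 0.007681 / -3.339692 = -0.0023

p = -0.0023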